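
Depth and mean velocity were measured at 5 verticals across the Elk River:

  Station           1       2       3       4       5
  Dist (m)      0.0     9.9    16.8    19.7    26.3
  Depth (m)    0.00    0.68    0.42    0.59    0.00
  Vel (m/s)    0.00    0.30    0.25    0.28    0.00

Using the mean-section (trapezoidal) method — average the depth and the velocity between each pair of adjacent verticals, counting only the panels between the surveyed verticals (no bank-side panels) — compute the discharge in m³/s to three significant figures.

2.21 m³/s

Panel 1-2: Δb = 9.9 m, d̄ = (0.00+0.68)/2 = 0.34, v̄ = (0.00+0.30)/2 = 0.15 → q = 9.9×0.34×0.15 = 0.5049 m³/s
Panel 2-3: Δb = 6.9 m, d̄ = (0.68+0.42)/2 = 0.55, v̄ = (0.30+0.25)/2 = 0.275 → q = 6.9×0.55×0.275 = 1.044 m³/s
Panel 3-4: Δb = 2.9 m, d̄ = (0.42+0.59)/2 = 0.505, v̄ = (0.25+0.28)/2 = 0.265 → q = 2.9×0.505×0.265 = 0.3881 m³/s
Panel 4-5: Δb = 6.6 m, d̄ = (0.59+0.00)/2 = 0.295, v̄ = (0.28+0.00)/2 = 0.14 → q = 6.6×0.295×0.14 = 0.2726 m³/s
Q = Σ q = 2.209 m³/s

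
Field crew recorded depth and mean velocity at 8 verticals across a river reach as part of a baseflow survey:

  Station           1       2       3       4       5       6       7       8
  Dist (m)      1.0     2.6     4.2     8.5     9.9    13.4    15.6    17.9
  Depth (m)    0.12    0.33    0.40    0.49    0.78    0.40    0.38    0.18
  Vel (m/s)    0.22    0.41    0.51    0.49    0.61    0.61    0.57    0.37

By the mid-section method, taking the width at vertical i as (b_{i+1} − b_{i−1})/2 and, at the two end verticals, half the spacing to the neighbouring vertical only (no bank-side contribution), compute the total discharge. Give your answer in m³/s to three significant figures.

w_1 = (2.6 − 1.0)/2 = 0.8 m; q_1 = 0.22 × 0.12 × 0.8 = 0.02112 m³/s
w_2 = (4.2 − 1.0)/2 = 1.6 m; q_2 = 0.41 × 0.33 × 1.6 = 0.2165 m³/s
w_3 = (8.5 − 2.6)/2 = 2.95 m; q_3 = 0.51 × 0.40 × 2.95 = 0.6018 m³/s
w_4 = (9.9 − 4.2)/2 = 2.85 m; q_4 = 0.49 × 0.49 × 2.85 = 0.6843 m³/s
w_5 = (13.4 − 8.5)/2 = 2.45 m; q_5 = 0.61 × 0.78 × 2.45 = 1.166 m³/s
w_6 = (15.6 − 9.9)/2 = 2.85 m; q_6 = 0.61 × 0.40 × 2.85 = 0.6954 m³/s
w_7 = (17.9 − 13.4)/2 = 2.25 m; q_7 = 0.57 × 0.38 × 2.25 = 0.4874 m³/s
w_8 = (17.9 − 15.6)/2 = 1.15 m; q_8 = 0.37 × 0.18 × 1.15 = 0.07659 m³/s
Q = Σ qᵢ = 3.949 m³/s

3.95 m³/s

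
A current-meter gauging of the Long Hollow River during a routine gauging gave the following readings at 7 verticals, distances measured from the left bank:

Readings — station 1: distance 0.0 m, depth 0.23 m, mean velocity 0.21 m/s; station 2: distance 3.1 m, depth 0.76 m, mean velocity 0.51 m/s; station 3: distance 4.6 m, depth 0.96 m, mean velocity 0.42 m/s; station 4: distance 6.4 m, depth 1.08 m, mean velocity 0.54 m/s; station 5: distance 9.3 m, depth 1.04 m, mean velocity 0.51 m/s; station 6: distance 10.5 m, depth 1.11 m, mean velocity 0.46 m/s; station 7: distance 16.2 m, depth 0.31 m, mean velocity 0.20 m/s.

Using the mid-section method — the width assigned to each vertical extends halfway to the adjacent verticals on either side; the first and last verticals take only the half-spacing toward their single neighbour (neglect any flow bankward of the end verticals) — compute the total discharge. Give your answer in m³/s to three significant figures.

6.03 m³/s

w_1 = (3.1 − 0.0)/2 = 1.55 m; q_1 = 0.21 × 0.23 × 1.55 = 0.07487 m³/s
w_2 = (4.6 − 0.0)/2 = 2.3 m; q_2 = 0.51 × 0.76 × 2.3 = 0.8915 m³/s
w_3 = (6.4 − 3.1)/2 = 1.65 m; q_3 = 0.42 × 0.96 × 1.65 = 0.6653 m³/s
w_4 = (9.3 − 4.6)/2 = 2.35 m; q_4 = 0.54 × 1.08 × 2.35 = 1.371 m³/s
w_5 = (10.5 − 6.4)/2 = 2.05 m; q_5 = 0.51 × 1.04 × 2.05 = 1.087 m³/s
w_6 = (16.2 − 9.3)/2 = 3.45 m; q_6 = 0.46 × 1.11 × 3.45 = 1.762 m³/s
w_7 = (16.2 − 10.5)/2 = 2.85 m; q_7 = 0.20 × 0.31 × 2.85 = 0.1767 m³/s
Q = Σ qᵢ = 6.028 m³/s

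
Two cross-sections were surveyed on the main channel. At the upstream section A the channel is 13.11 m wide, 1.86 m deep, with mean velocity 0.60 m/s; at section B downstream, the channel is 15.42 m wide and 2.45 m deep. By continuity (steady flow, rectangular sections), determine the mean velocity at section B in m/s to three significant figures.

0.387 m/s

Q = A₁V₁ = (13.11×1.86) × 0.60 = 14.63 m³/s
A₂ = 15.42 × 2.45 = 37.78 m²
V₂ = Q/A₂ = 14.63/37.78 = 0.3873 m/s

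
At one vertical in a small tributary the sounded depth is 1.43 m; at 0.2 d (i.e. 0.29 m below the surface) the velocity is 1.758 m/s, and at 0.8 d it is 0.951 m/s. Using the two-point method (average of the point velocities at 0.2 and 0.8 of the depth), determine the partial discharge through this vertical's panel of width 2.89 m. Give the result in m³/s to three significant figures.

5.60 m³/s

v̄ = (1.758 + 0.951) / 2 = 1.355 m/s
q = v̄ × d × w = 1.355 × 1.43 × 2.89 = 5.598 m³/s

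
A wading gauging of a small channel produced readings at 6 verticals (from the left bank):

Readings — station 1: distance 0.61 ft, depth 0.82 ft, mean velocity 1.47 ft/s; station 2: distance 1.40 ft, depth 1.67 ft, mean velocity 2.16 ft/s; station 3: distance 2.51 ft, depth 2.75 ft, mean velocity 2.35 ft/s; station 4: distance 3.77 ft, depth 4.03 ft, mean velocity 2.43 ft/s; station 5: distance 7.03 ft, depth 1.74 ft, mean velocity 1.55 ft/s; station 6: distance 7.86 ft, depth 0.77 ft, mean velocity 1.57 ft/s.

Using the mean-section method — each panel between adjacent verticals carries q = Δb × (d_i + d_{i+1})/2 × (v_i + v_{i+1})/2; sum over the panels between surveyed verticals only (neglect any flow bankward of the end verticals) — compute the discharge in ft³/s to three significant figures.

37.9 ft³/s

Panel 1-2: Δb = 0.79 ft, d̄ = (0.82+1.67)/2 = 1.245, v̄ = (1.47+2.16)/2 = 1.815 → q = 0.79×1.245×1.815 = 1.785 ft³/s
Panel 2-3: Δb = 1.11 ft, d̄ = (1.67+2.75)/2 = 2.21, v̄ = (2.16+2.35)/2 = 2.255 → q = 1.11×2.21×2.255 = 5.532 ft³/s
Panel 3-4: Δb = 1.26 ft, d̄ = (2.75+4.03)/2 = 3.39, v̄ = (2.35+2.43)/2 = 2.39 → q = 1.26×3.39×2.39 = 10.21 ft³/s
Panel 4-5: Δb = 3.26 ft, d̄ = (4.03+1.74)/2 = 2.885, v̄ = (2.43+1.55)/2 = 1.99 → q = 3.26×2.885×1.99 = 18.72 ft³/s
Panel 5-6: Δb = 0.83 ft, d̄ = (1.74+0.77)/2 = 1.255, v̄ = (1.55+1.57)/2 = 1.56 → q = 0.83×1.255×1.56 = 1.625 ft³/s
Q = Σ q = 37.87 ft³/s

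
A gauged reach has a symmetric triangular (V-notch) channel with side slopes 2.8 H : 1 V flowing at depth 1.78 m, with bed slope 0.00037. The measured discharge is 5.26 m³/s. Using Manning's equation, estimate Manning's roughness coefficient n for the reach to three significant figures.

0.0288

A = z·y² = 2.8×1.78² = 8.872 m²
P = 2y√(1+z²) = 2×1.78×√(1+2.8²) = 10.58 m
R = A/P = 8.872/10.58 = 0.8382 m
n = (1/Q)·A·R^(2/3)·S^(1/2) = (1/5.26) × 8.872 × 0.8890 × 0.01924 = 0.02884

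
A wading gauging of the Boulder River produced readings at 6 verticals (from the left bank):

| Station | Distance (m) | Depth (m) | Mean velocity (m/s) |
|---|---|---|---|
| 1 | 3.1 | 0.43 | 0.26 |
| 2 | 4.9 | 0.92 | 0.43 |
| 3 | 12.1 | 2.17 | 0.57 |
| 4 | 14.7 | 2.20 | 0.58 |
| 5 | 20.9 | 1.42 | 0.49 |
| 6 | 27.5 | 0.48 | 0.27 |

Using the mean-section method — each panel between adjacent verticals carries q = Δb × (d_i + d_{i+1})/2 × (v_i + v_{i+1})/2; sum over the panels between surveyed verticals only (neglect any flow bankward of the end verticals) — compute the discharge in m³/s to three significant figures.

17.6 m³/s

Panel 1-2: Δb = 1.8 m, d̄ = (0.43+0.92)/2 = 0.675, v̄ = (0.26+0.43)/2 = 0.345 → q = 1.8×0.675×0.345 = 0.4192 m³/s
Panel 2-3: Δb = 7.2 m, d̄ = (0.92+2.17)/2 = 1.545, v̄ = (0.43+0.57)/2 = 0.5 → q = 7.2×1.545×0.5 = 5.562 m³/s
Panel 3-4: Δb = 2.6 m, d̄ = (2.17+2.20)/2 = 2.185, v̄ = (0.57+0.58)/2 = 0.575 → q = 2.6×2.185×0.575 = 3.267 m³/s
Panel 4-5: Δb = 6.2 m, d̄ = (2.20+1.42)/2 = 1.81, v̄ = (0.58+0.49)/2 = 0.535 → q = 6.2×1.81×0.535 = 6.004 m³/s
Panel 5-6: Δb = 6.6 m, d̄ = (1.42+0.48)/2 = 0.95, v̄ = (0.49+0.27)/2 = 0.38 → q = 6.6×0.95×0.38 = 2.383 m³/s
Q = Σ q = 17.63 m³/s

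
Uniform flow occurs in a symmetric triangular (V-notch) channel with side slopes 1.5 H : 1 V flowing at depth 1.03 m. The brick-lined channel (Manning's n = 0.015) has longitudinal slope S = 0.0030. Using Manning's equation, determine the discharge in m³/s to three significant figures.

A = z·y² = 1.5×1.03² = 1.591 m²
P = 2y√(1+z²) = 2×1.03×√(1+1.5²) = 3.714 m
R = A/P = 1.591/3.714 = 0.4285 m
Q = (1/n)·A·R^(2/3)·S^(1/2) = (1/0.015) × 1.591 × 0.4285^(2/3) × 0.0030^(1/2) = 3.303 m³/s

3.30 m³/s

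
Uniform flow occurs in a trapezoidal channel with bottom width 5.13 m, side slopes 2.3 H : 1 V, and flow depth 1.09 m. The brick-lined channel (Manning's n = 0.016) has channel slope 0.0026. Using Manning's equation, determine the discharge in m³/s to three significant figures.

A = (b + z·y)·y = (5.13 + 2.3×1.09)×1.09 = 8.324 m²
P = b + 2y√(1+z²) = 5.13 + 2×1.09×√(1+2.3²) = 10.60 m
R = A/P = 8.324/10.60 = 0.7855 m
Q = (1/n)·A·R^(2/3)·S^(1/2) = (1/0.016) × 8.324 × 0.7855^(2/3) × 0.0026^(1/2) = 22.58 m³/s

22.6 m³/s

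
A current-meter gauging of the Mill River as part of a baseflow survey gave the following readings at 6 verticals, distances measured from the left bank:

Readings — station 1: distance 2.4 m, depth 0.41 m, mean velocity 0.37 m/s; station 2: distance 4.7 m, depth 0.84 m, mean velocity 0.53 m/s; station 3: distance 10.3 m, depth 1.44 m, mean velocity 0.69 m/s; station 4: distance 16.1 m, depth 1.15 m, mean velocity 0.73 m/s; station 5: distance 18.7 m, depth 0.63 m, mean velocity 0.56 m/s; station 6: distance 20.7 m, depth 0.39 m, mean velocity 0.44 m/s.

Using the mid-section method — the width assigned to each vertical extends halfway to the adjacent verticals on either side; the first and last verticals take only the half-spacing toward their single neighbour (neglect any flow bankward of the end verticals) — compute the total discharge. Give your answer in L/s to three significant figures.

12100 L/s

w_1 = (4.7 − 2.4)/2 = 1.15 m; q_1 = 0.37 × 0.41 × 1.15 = 0.1745 m³/s
w_2 = (10.3 − 2.4)/2 = 3.95 m; q_2 = 0.53 × 0.84 × 3.95 = 1.759 m³/s
w_3 = (16.1 − 4.7)/2 = 5.7 m; q_3 = 0.69 × 1.44 × 5.7 = 5.664 m³/s
w_4 = (18.7 − 10.3)/2 = 4.2 m; q_4 = 0.73 × 1.15 × 4.2 = 3.526 m³/s
w_5 = (20.7 − 16.1)/2 = 2.3 m; q_5 = 0.56 × 0.63 × 2.3 = 0.8114 m³/s
w_6 = (20.7 − 18.7)/2 = 1 m; q_6 = 0.44 × 0.39 × 1 = 0.1716 m³/s
Q = Σ qᵢ = 12.11 m³/s
= 12.11 × 1000 = 12110 L/s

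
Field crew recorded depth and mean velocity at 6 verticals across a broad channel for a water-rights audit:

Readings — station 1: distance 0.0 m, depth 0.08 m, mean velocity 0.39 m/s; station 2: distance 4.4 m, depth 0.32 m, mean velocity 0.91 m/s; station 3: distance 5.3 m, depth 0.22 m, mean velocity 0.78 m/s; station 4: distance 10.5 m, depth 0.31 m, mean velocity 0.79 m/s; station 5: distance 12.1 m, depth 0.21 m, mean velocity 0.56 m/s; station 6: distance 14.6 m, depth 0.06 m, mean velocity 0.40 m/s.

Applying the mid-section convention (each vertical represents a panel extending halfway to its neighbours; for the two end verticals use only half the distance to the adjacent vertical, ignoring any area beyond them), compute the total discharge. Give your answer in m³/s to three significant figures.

w_1 = (4.4 − 0.0)/2 = 2.2 m; q_1 = 0.39 × 0.08 × 2.2 = 0.06864 m³/s
w_2 = (5.3 − 0.0)/2 = 2.65 m; q_2 = 0.91 × 0.32 × 2.65 = 0.7717 m³/s
w_3 = (10.5 − 4.4)/2 = 3.05 m; q_3 = 0.78 × 0.22 × 3.05 = 0.5234 m³/s
w_4 = (12.1 − 5.3)/2 = 3.4 m; q_4 = 0.79 × 0.31 × 3.4 = 0.8327 m³/s
w_5 = (14.6 − 10.5)/2 = 2.05 m; q_5 = 0.56 × 0.21 × 2.05 = 0.2411 m³/s
w_6 = (14.6 − 12.1)/2 = 1.25 m; q_6 = 0.40 × 0.06 × 1.25 = 0.03000 m³/s
Q = Σ qᵢ = 2.467 m³/s

2.47 m³/s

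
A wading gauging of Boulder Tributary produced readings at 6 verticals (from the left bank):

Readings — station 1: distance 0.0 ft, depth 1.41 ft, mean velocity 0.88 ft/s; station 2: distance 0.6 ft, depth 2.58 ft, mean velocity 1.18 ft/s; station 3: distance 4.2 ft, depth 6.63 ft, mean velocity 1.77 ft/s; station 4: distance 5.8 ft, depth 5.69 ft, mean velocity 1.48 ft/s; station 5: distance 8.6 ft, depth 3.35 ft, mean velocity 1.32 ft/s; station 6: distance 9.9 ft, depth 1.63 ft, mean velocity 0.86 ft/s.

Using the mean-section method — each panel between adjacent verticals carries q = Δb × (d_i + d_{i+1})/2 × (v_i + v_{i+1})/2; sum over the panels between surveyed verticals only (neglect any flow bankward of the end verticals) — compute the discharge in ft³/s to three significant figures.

Panel 1-2: Δb = 0.6 ft, d̄ = (1.41+2.58)/2 = 1.995, v̄ = (0.88+1.18)/2 = 1.03 → q = 0.6×1.995×1.03 = 1.233 ft³/s
Panel 2-3: Δb = 3.6 ft, d̄ = (2.58+6.63)/2 = 4.605, v̄ = (1.18+1.77)/2 = 1.475 → q = 3.6×4.605×1.475 = 24.45 ft³/s
Panel 3-4: Δb = 1.6 ft, d̄ = (6.63+5.69)/2 = 6.16, v̄ = (1.77+1.48)/2 = 1.625 → q = 1.6×6.16×1.625 = 16.02 ft³/s
Panel 4-5: Δb = 2.8 ft, d̄ = (5.69+3.35)/2 = 4.52, v̄ = (1.48+1.32)/2 = 1.4 → q = 2.8×4.52×1.4 = 17.72 ft³/s
Panel 5-6: Δb = 1.3 ft, d̄ = (3.35+1.63)/2 = 2.49, v̄ = (1.32+0.86)/2 = 1.09 → q = 1.3×2.49×1.09 = 3.528 ft³/s
Q = Σ q = 62.95 ft³/s

62.9 ft³/s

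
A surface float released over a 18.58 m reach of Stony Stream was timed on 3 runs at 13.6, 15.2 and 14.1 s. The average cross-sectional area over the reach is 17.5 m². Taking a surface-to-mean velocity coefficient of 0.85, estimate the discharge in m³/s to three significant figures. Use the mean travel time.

t̄ = (13.6 + 15.2 + 14.1) / 3 = 14.3 s
v_surface = L / t̄ = 18.58 / 14.3 = 1.299 m/s
v_mean = 0.85 × 1.299 = 1.104 m/s
Q = A × v_mean = 17.5 × 1.104 = 19.33 m³/s

19.3 m³/s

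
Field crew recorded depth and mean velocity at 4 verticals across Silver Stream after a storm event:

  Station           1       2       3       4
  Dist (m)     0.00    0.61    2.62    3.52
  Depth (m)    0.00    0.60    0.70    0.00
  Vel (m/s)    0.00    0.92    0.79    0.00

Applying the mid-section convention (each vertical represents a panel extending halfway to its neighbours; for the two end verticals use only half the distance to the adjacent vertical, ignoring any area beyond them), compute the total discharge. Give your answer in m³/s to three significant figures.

1.53 m³/s

w_2 = (2.62 − 0.00)/2 = 1.31 m; q_2 = 0.92 × 0.60 × 1.31 = 0.7231 m³/s
w_3 = (3.52 − 0.61)/2 = 1.455 m; q_3 = 0.79 × 0.70 × 1.455 = 0.8046 m³/s
Stations 1, 4 contribute zero (depth or velocity is 0).
Q = Σ qᵢ = 1.528 m³/s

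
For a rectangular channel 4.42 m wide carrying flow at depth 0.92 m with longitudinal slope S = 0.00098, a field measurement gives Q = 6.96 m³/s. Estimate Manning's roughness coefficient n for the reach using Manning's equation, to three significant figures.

A = b·y = 4.42 × 0.92 = 4.066 m²
P = b + 2y = 4.42 + 2×0.92 = 6.260 m
R = A/P = 4.066/6.260 = 0.6496 m
n = (1/Q)·A·R^(2/3)·S^(1/2) = (1/6.96) × 4.066 × 0.7501 × 0.03130 = 0.01372

0.0137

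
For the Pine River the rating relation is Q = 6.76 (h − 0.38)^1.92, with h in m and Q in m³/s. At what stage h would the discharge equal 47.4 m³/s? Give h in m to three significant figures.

h − h₀ = (Q/C)^(1/b) = (47.4/6.76)^(1/1.92) = 2.758 m
h = 0.38 + 2.758 = 3.138 m

3.14 m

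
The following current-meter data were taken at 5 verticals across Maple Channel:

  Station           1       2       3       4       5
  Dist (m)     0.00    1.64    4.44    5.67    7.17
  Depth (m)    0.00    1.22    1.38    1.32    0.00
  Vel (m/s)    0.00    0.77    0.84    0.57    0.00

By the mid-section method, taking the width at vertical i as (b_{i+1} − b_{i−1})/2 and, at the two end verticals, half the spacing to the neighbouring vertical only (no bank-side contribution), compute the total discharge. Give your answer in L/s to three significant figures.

w_2 = (4.44 − 0.00)/2 = 2.22 m; q_2 = 0.77 × 1.22 × 2.22 = 2.085 m³/s
w_3 = (5.67 − 1.64)/2 = 2.015 m; q_3 = 0.84 × 1.38 × 2.015 = 2.336 m³/s
w_4 = (7.17 − 4.44)/2 = 1.365 m; q_4 = 0.57 × 1.32 × 1.365 = 1.027 m³/s
Stations 1, 5 contribute zero (depth or velocity is 0).
Q = Σ qᵢ = 5.448 m³/s
= 5.448 × 1000 = 5448 L/s

5450 L/s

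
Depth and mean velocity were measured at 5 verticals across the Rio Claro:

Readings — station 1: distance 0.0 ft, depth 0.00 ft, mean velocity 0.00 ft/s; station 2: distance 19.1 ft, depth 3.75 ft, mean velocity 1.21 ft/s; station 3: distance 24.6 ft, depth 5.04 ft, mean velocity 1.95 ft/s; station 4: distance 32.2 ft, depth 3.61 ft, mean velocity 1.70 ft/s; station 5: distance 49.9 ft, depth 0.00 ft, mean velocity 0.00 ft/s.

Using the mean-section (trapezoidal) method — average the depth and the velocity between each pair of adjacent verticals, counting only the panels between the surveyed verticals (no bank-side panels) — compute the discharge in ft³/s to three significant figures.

147 ft³/s

Panel 1-2: Δb = 19.1 ft, d̄ = (0.00+3.75)/2 = 1.875, v̄ = (0.00+1.21)/2 = 0.605 → q = 19.1×1.875×0.605 = 21.67 ft³/s
Panel 2-3: Δb = 5.5 ft, d̄ = (3.75+5.04)/2 = 4.395, v̄ = (1.21+1.95)/2 = 1.58 → q = 5.5×4.395×1.58 = 38.19 ft³/s
Panel 3-4: Δb = 7.6 ft, d̄ = (5.04+3.61)/2 = 4.325, v̄ = (1.95+1.70)/2 = 1.825 → q = 7.6×4.325×1.825 = 59.99 ft³/s
Panel 4-5: Δb = 17.7 ft, d̄ = (3.61+0.00)/2 = 1.805, v̄ = (1.70+0.00)/2 = 0.85 → q = 17.7×1.805×0.85 = 27.16 ft³/s
Q = Σ q = 147.0 ft³/s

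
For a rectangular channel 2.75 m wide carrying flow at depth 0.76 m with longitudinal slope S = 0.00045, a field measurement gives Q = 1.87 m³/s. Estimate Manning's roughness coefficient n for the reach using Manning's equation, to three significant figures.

0.0147

A = b·y = 2.75 × 0.76 = 2.090 m²
P = b + 2y = 2.75 + 2×0.76 = 4.270 m
R = A/P = 2.090/4.270 = 0.4895 m
n = (1/Q)·A·R^(2/3)·S^(1/2) = (1/1.87) × 2.090 × 0.6211 × 0.02121 = 0.01473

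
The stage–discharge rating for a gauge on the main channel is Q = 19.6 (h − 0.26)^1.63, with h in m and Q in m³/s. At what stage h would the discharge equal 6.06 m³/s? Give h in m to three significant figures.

0.747 m

h − h₀ = (Q/C)^(1/b) = (6.06/19.6)^(1/1.63) = 0.4867 m
h = 0.26 + 0.4867 = 0.7467 m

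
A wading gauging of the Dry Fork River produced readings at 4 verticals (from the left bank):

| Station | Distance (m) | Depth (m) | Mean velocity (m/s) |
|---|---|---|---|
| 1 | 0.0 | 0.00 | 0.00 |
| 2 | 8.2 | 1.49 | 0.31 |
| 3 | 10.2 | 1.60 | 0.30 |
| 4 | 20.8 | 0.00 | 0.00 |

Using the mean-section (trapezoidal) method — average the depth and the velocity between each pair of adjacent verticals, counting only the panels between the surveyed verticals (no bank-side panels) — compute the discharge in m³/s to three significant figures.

3.16 m³/s

Panel 1-2: Δb = 8.2 m, d̄ = (0.00+1.49)/2 = 0.745, v̄ = (0.00+0.31)/2 = 0.155 → q = 8.2×0.745×0.155 = 0.9469 m³/s
Panel 2-3: Δb = 2 m, d̄ = (1.49+1.60)/2 = 1.545, v̄ = (0.31+0.30)/2 = 0.305 → q = 2×1.545×0.305 = 0.9425 m³/s
Panel 3-4: Δb = 10.6 m, d̄ = (1.60+0.00)/2 = 0.8, v̄ = (0.30+0.00)/2 = 0.15 → q = 10.6×0.8×0.15 = 1.272 m³/s
Q = Σ q = 3.161 m³/s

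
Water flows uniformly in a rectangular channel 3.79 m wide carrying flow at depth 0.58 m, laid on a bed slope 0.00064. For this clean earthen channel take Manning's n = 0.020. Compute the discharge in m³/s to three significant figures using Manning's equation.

1.62 m³/s

A = b·y = 3.79 × 0.58 = 2.198 m²
P = b + 2y = 3.79 + 2×0.58 = 4.950 m
R = A/P = 2.198/4.950 = 0.4441 m
Q = (1/n)·A·R^(2/3)·S^(1/2) = (1/0.020) × 2.198 × 0.4441^(2/3) × 0.00064^(1/2) = 1.618 m³/s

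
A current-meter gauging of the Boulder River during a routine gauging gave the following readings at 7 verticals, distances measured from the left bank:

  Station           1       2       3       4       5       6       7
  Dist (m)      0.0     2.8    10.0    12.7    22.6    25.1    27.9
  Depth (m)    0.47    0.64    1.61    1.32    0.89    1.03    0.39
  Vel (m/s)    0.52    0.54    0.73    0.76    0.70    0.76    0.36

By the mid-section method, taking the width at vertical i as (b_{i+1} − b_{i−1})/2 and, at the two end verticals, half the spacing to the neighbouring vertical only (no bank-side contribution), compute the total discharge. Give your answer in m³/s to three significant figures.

20.3 m³/s

w_1 = (2.8 − 0.0)/2 = 1.4 m; q_1 = 0.52 × 0.47 × 1.4 = 0.3422 m³/s
w_2 = (10.0 − 0.0)/2 = 5 m; q_2 = 0.54 × 0.64 × 5 = 1.728 m³/s
w_3 = (12.7 − 2.8)/2 = 4.95 m; q_3 = 0.73 × 1.61 × 4.95 = 5.818 m³/s
w_4 = (22.6 − 10.0)/2 = 6.3 m; q_4 = 0.76 × 1.32 × 6.3 = 6.320 m³/s
w_5 = (25.1 − 12.7)/2 = 6.2 m; q_5 = 0.70 × 0.89 × 6.2 = 3.863 m³/s
w_6 = (27.9 − 22.6)/2 = 2.65 m; q_6 = 0.76 × 1.03 × 2.65 = 2.074 m³/s
w_7 = (27.9 − 25.1)/2 = 1.4 m; q_7 = 0.36 × 0.39 × 1.4 = 0.1966 m³/s
Q = Σ qᵢ = 20.34 m³/s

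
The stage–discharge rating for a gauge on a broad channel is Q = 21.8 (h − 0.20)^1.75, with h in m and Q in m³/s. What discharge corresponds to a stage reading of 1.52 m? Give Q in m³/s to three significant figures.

Q = 21.8 × (1.52 − 0.20)^1.75 = 21.8 × 1.32^1.75 = 35.44 m³/s

35.4 m³/s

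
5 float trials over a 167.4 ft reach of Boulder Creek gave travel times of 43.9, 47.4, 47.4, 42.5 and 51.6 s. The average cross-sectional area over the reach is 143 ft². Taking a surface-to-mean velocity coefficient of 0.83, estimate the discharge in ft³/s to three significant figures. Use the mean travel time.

427 ft³/s

t̄ = (43.9 + 47.4 + 47.4 + 42.5 + 51.6) / 5 = 46.56 s
v_surface = L / t̄ = 167.4 / 46.56 = 3.595 ft/s
v_mean = 0.83 × 3.595 = 2.984 ft/s
Q = A × v_mean = 143 × 2.984 = 426.7 ft³/s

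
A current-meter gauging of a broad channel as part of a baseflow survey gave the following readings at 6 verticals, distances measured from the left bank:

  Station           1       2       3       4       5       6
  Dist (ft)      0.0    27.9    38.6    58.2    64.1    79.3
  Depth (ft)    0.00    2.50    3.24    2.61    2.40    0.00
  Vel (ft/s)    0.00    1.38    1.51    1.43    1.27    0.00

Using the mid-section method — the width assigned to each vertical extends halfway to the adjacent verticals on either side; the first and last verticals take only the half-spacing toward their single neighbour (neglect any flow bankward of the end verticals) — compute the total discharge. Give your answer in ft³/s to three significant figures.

w_2 = (38.6 − 0.0)/2 = 19.3 ft; q_2 = 1.38 × 2.50 × 19.3 = 66.59 ft³/s
w_3 = (58.2 − 27.9)/2 = 15.15 ft; q_3 = 1.51 × 3.24 × 15.15 = 74.12 ft³/s
w_4 = (64.1 − 38.6)/2 = 12.75 ft; q_4 = 1.43 × 2.61 × 12.75 = 47.59 ft³/s
w_5 = (79.3 − 58.2)/2 = 10.55 ft; q_5 = 1.27 × 2.40 × 10.55 = 32.16 ft³/s
Stations 1, 6 contribute zero (depth or velocity is 0).
Q = Σ qᵢ = 220.4 ft³/s

220 ft³/s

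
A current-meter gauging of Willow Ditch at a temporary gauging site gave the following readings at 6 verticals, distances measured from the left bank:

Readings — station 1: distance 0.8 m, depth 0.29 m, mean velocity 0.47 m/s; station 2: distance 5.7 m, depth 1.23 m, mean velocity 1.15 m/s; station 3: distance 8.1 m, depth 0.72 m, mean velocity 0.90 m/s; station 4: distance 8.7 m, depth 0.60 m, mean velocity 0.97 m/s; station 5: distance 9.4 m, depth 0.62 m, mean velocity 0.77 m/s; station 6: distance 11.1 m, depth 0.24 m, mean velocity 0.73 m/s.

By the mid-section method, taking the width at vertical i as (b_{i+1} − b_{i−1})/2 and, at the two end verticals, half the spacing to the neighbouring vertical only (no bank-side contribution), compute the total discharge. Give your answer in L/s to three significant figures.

w_1 = (5.7 − 0.8)/2 = 2.45 m; q_1 = 0.47 × 0.29 × 2.45 = 0.3339 m³/s
w_2 = (8.1 − 0.8)/2 = 3.65 m; q_2 = 1.15 × 1.23 × 3.65 = 5.163 m³/s
w_3 = (8.7 − 5.7)/2 = 1.5 m; q_3 = 0.90 × 0.72 × 1.5 = 0.9720 m³/s
w_4 = (9.4 − 8.1)/2 = 0.65 m; q_4 = 0.97 × 0.60 × 0.65 = 0.3783 m³/s
w_5 = (11.1 − 8.7)/2 = 1.2 m; q_5 = 0.77 × 0.62 × 1.2 = 0.5729 m³/s
w_6 = (11.1 − 9.4)/2 = 0.85 m; q_6 = 0.73 × 0.24 × 0.85 = 0.1489 m³/s
Q = Σ qᵢ = 7.569 m³/s
= 7.569 × 1000 = 7569 L/s

7570 L/s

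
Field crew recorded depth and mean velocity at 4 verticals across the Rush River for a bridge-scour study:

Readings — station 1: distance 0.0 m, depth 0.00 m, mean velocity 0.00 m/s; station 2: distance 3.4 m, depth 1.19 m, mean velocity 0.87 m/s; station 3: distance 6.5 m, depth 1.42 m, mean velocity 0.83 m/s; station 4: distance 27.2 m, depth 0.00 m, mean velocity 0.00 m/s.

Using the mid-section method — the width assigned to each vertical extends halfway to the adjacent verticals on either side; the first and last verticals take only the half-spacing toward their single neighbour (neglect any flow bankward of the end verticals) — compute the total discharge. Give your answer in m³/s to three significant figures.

w_2 = (6.5 − 0.0)/2 = 3.25 m; q_2 = 0.87 × 1.19 × 3.25 = 3.365 m³/s
w_3 = (27.2 − 3.4)/2 = 11.9 m; q_3 = 0.83 × 1.42 × 11.9 = 14.03 m³/s
Stations 1, 4 contribute zero (depth or velocity is 0).
Q = Σ qᵢ = 17.39 m³/s

17.4 m³/s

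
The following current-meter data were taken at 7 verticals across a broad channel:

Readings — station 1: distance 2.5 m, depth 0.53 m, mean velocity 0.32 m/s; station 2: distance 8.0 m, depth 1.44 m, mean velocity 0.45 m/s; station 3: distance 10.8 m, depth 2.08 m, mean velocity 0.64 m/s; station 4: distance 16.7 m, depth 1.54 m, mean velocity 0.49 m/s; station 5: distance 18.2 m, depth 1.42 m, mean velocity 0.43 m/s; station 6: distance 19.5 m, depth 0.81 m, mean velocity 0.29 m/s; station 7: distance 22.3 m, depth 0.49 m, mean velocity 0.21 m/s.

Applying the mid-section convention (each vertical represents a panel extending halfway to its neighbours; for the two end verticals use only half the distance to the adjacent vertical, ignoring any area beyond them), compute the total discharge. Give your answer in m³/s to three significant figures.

13.2 m³/s

w_1 = (8.0 − 2.5)/2 = 2.75 m; q_1 = 0.32 × 0.53 × 2.75 = 0.4664 m³/s
w_2 = (10.8 − 2.5)/2 = 4.15 m; q_2 = 0.45 × 1.44 × 4.15 = 2.689 m³/s
w_3 = (16.7 − 8.0)/2 = 4.35 m; q_3 = 0.64 × 2.08 × 4.35 = 5.791 m³/s
w_4 = (18.2 − 10.8)/2 = 3.7 m; q_4 = 0.49 × 1.54 × 3.7 = 2.792 m³/s
w_5 = (19.5 − 16.7)/2 = 1.4 m; q_5 = 0.43 × 1.42 × 1.4 = 0.8548 m³/s
w_6 = (22.3 − 18.2)/2 = 2.05 m; q_6 = 0.29 × 0.81 × 2.05 = 0.4815 m³/s
w_7 = (22.3 − 19.5)/2 = 1.4 m; q_7 = 0.21 × 0.49 × 1.4 = 0.1441 m³/s
Q = Σ qᵢ = 13.22 m³/s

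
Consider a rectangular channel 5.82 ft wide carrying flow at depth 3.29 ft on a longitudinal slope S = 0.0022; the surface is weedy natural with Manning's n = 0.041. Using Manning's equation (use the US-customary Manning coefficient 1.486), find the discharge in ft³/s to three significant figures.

A = b·y = 5.82 × 3.29 = 19.15 ft²
P = b + 2y = 5.82 + 2×3.29 = 12.40 ft
R = A/P = 19.15/12.40 = 1.544 ft
Q = (1.486/n)·A·R^(2/3)·S^(1/2) = (1.486/0.041) × 19.15 × 1.544^(2/3) × 0.0022^(1/2) = 43.49 ft³/s

43.5 ft³/s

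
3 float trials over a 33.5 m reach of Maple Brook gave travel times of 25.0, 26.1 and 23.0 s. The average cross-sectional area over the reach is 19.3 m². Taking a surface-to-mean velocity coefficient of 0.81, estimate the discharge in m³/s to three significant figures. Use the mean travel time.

21.2 m³/s

t̄ = (25.0 + 26.1 + 23.0) / 3 = 24.7 s
v_surface = L / t̄ = 33.5 / 24.7 = 1.356 m/s
v_mean = 0.81 × 1.356 = 1.099 m/s
Q = A × v_mean = 19.3 × 1.099 = 21.20 m³/s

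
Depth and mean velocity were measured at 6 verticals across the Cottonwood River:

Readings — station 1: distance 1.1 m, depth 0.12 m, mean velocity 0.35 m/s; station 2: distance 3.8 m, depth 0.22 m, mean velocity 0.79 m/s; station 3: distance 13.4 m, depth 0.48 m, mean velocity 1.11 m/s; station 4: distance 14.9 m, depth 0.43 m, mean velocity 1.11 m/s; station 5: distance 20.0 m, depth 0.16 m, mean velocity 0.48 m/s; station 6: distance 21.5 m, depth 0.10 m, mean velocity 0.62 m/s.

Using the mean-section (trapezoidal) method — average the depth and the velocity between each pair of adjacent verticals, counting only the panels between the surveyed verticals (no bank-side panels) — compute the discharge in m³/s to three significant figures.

Panel 1-2: Δb = 2.7 m, d̄ = (0.12+0.22)/2 = 0.17, v̄ = (0.35+0.79)/2 = 0.57 → q = 2.7×0.17×0.57 = 0.2616 m³/s
Panel 2-3: Δb = 9.6 m, d̄ = (0.22+0.48)/2 = 0.35, v̄ = (0.79+1.11)/2 = 0.95 → q = 9.6×0.35×0.95 = 3.192 m³/s
Panel 3-4: Δb = 1.5 m, d̄ = (0.48+0.43)/2 = 0.455, v̄ = (1.11+1.11)/2 = 1.11 → q = 1.5×0.455×1.11 = 0.7576 m³/s
Panel 4-5: Δb = 5.1 m, d̄ = (0.43+0.16)/2 = 0.295, v̄ = (1.11+0.48)/2 = 0.795 → q = 5.1×0.295×0.795 = 1.196 m³/s
Panel 5-6: Δb = 1.5 m, d̄ = (0.16+0.10)/2 = 0.13, v̄ = (0.48+0.62)/2 = 0.55 → q = 1.5×0.13×0.55 = 0.1073 m³/s
Q = Σ q = 5.515 m³/s

5.51 m³/s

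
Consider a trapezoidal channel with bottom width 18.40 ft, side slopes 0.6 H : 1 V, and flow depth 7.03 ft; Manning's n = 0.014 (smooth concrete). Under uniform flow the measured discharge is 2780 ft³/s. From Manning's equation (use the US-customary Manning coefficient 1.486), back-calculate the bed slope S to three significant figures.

A = (b + z·y)·y = (18.40 + 0.6×7.03)×7.03 = 159.0 ft²
P = b + 2y√(1+z²) = 18.40 + 2×7.03×√(1+0.6²) = 34.80 ft
R = A/P = 159.0/34.80 = 4.570 ft
S = (Q·n / (1.486·A·R^(2/3)))² = (2780×0.014 / (1.486×159.0×2.754))² = 0.003578

0.00358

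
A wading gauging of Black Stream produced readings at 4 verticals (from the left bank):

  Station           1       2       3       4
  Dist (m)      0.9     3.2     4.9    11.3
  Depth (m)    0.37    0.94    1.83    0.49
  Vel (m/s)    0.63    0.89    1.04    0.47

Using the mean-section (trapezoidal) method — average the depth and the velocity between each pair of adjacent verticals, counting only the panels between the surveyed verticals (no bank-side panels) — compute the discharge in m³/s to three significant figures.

9.02 m³/s

Panel 1-2: Δb = 2.3 m, d̄ = (0.37+0.94)/2 = 0.655, v̄ = (0.63+0.89)/2 = 0.76 → q = 2.3×0.655×0.76 = 1.145 m³/s
Panel 2-3: Δb = 1.7 m, d̄ = (0.94+1.83)/2 = 1.385, v̄ = (0.89+1.04)/2 = 0.965 → q = 1.7×1.385×0.965 = 2.272 m³/s
Panel 3-4: Δb = 6.4 m, d̄ = (1.83+0.49)/2 = 1.16, v̄ = (1.04+0.47)/2 = 0.755 → q = 6.4×1.16×0.755 = 5.605 m³/s
Q = Σ q = 9.022 m³/s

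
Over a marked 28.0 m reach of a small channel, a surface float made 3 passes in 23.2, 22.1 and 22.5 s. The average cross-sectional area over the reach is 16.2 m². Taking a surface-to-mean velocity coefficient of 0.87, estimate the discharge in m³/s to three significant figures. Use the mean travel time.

17.5 m³/s

t̄ = (23.2 + 22.1 + 22.5) / 3 = 22.6 s
v_surface = L / t̄ = 28.0 / 22.6 = 1.239 m/s
v_mean = 0.87 × 1.239 = 1.078 m/s
Q = A × v_mean = 16.2 × 1.078 = 17.46 m³/s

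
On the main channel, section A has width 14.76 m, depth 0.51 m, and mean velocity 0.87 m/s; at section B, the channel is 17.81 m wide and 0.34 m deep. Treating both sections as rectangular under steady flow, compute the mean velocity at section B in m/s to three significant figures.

1.08 m/s

Q = A₁V₁ = (14.76×0.51) × 0.87 = 6.549 m³/s
A₂ = 17.81 × 0.34 = 6.055 m²
V₂ = Q/A₂ = 6.549/6.055 = 1.082 m/s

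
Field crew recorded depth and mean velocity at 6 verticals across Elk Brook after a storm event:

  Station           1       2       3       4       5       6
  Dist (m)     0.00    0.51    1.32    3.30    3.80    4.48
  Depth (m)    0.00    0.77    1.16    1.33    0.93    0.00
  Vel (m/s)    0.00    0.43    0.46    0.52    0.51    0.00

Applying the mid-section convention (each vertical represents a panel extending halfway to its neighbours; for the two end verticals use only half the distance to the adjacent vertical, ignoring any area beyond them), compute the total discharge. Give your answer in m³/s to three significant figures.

w_2 = (1.32 − 0.00)/2 = 0.66 m; q_2 = 0.43 × 0.77 × 0.66 = 0.2185 m³/s
w_3 = (3.30 − 0.51)/2 = 1.395 m; q_3 = 0.46 × 1.16 × 1.395 = 0.7444 m³/s
w_4 = (3.80 − 1.32)/2 = 1.24 m; q_4 = 0.52 × 1.33 × 1.24 = 0.8576 m³/s
w_5 = (4.48 − 3.30)/2 = 0.59 m; q_5 = 0.51 × 0.93 × 0.59 = 0.2798 m³/s
Stations 1, 6 contribute zero (depth or velocity is 0).
Q = Σ qᵢ = 2.100 m³/s

2.10 m³/s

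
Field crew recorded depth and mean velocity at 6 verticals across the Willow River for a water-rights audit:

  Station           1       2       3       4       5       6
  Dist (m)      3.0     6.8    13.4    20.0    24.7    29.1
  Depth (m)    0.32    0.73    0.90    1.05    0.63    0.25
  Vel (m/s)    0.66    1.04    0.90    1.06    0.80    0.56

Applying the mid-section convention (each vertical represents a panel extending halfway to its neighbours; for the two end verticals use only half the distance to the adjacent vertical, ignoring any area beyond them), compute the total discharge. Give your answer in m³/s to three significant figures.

18.6 m³/s

w_1 = (6.8 − 3.0)/2 = 1.9 m; q_1 = 0.66 × 0.32 × 1.9 = 0.4013 m³/s
w_2 = (13.4 − 3.0)/2 = 5.2 m; q_2 = 1.04 × 0.73 × 5.2 = 3.948 m³/s
w_3 = (20.0 − 6.8)/2 = 6.6 m; q_3 = 0.90 × 0.90 × 6.6 = 5.346 m³/s
w_4 = (24.7 − 13.4)/2 = 5.65 m; q_4 = 1.06 × 1.05 × 5.65 = 6.288 m³/s
w_5 = (29.1 − 20.0)/2 = 4.55 m; q_5 = 0.80 × 0.63 × 4.55 = 2.293 m³/s
w_6 = (29.1 − 24.7)/2 = 2.2 m; q_6 = 0.56 × 0.25 × 2.2 = 0.3080 m³/s
Q = Σ qᵢ = 18.58 m³/s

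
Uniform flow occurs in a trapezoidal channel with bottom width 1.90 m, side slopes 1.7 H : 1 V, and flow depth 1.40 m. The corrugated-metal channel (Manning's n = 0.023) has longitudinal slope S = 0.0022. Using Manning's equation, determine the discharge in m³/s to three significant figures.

A = (b + z·y)·y = (1.90 + 1.7×1.40)×1.40 = 5.992 m²
P = b + 2y√(1+z²) = 1.90 + 2×1.40×√(1+1.7²) = 7.422 m
R = A/P = 5.992/7.422 = 0.8073 m
Q = (1/n)·A·R^(2/3)·S^(1/2) = (1/0.023) × 5.992 × 0.8073^(2/3) × 0.0022^(1/2) = 10.59 m³/s

10.6 m³/s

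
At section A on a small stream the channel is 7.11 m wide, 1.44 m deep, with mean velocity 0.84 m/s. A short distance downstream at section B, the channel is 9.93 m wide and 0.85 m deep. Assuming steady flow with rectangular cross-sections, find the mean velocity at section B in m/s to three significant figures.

Q = A₁V₁ = (7.11×1.44) × 0.84 = 8.600 m³/s
A₂ = 9.93 × 0.85 = 8.441 m²
V₂ = Q/A₂ = 8.600/8.441 = 1.019 m/s

1.02 m/s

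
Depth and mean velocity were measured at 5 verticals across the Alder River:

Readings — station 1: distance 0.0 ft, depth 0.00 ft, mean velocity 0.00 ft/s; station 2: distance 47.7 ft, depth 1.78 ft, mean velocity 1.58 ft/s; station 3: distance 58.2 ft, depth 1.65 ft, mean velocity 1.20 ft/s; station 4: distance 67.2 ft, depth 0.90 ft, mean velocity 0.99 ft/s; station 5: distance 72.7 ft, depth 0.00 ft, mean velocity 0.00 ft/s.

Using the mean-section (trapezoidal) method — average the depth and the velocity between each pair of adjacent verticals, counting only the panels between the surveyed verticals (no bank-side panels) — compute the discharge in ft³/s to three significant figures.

Panel 1-2: Δb = 47.7 ft, d̄ = (0.00+1.78)/2 = 0.89, v̄ = (0.00+1.58)/2 = 0.79 → q = 47.7×0.89×0.79 = 33.54 ft³/s
Panel 2-3: Δb = 10.5 ft, d̄ = (1.78+1.65)/2 = 1.715, v̄ = (1.58+1.20)/2 = 1.39 → q = 10.5×1.715×1.39 = 25.03 ft³/s
Panel 3-4: Δb = 9 ft, d̄ = (1.65+0.90)/2 = 1.275, v̄ = (1.20+0.99)/2 = 1.095 → q = 9×1.275×1.095 = 12.57 ft³/s
Panel 4-5: Δb = 5.5 ft, d̄ = (0.90+0.00)/2 = 0.45, v̄ = (0.99+0.00)/2 = 0.495 → q = 5.5×0.45×0.495 = 1.225 ft³/s
Q = Σ q = 72.36 ft³/s

72.4 ft³/s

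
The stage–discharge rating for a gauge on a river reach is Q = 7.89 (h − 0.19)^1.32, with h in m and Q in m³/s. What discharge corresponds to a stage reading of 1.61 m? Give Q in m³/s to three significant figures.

12.5 m³/s

Q = 7.89 × (1.61 − 0.19)^1.32 = 7.89 × 1.42^1.32 = 12.53 m³/s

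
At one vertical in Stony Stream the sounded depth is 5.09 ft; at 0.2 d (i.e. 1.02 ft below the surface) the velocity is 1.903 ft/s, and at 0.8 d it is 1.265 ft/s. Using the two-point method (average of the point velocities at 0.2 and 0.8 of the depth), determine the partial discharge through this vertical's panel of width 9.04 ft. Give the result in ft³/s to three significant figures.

v̄ = (1.903 + 1.265) / 2 = 1.584 ft/s
q = v̄ × d × w = 1.584 × 5.09 × 9.04 = 72.89 ft³/s

72.9 ft³/s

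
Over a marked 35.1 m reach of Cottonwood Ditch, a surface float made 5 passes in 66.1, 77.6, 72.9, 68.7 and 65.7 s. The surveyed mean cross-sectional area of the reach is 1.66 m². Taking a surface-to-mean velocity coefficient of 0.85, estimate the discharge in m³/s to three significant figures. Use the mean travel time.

0.706 m³/s

t̄ = (66.1 + 77.6 + 72.9 + 68.7 + 65.7) / 5 = 70.2 s
v_surface = L / t̄ = 35.1 / 70.2 = 0.5000 m/s
v_mean = 0.85 × 0.5000 = 0.4250 m/s
Q = A × v_mean = 1.66 × 0.4250 = 0.7055 m³/s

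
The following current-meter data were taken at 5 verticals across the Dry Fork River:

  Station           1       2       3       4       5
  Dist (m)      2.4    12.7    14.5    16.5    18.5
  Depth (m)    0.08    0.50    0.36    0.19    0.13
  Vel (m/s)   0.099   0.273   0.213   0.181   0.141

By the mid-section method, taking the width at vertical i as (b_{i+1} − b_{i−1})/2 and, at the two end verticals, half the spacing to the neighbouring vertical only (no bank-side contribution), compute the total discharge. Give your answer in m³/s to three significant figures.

1.10 m³/s

w_1 = (12.7 − 2.4)/2 = 5.15 m; q_1 = 0.099 × 0.08 × 5.15 = 0.04079 m³/s
w_2 = (14.5 − 2.4)/2 = 6.05 m; q_2 = 0.273 × 0.50 × 6.05 = 0.8258 m³/s
w_3 = (16.5 − 12.7)/2 = 1.9 m; q_3 = 0.213 × 0.36 × 1.9 = 0.1457 m³/s
w_4 = (18.5 − 14.5)/2 = 2 m; q_4 = 0.181 × 0.19 × 2 = 0.06878 m³/s
w_5 = (18.5 − 16.5)/2 = 1 m; q_5 = 0.141 × 0.13 × 1 = 0.01833 m³/s
Q = Σ qᵢ = 1.099 m³/s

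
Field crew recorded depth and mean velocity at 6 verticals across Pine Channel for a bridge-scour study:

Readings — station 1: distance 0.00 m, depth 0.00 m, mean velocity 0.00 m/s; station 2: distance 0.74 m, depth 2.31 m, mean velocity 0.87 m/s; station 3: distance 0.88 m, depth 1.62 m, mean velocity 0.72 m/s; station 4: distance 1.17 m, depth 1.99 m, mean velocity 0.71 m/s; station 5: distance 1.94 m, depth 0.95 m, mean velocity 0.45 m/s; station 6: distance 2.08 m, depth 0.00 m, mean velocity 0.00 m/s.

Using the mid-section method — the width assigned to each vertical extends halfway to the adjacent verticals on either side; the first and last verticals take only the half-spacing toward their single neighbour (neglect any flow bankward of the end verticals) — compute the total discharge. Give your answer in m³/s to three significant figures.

2.08 m³/s

w_2 = (0.88 − 0.00)/2 = 0.44 m; q_2 = 0.87 × 2.31 × 0.44 = 0.8843 m³/s
w_3 = (1.17 − 0.74)/2 = 0.215 m; q_3 = 0.72 × 1.62 × 0.215 = 0.2508 m³/s
w_4 = (1.94 − 0.88)/2 = 0.53 m; q_4 = 0.71 × 1.99 × 0.53 = 0.7488 m³/s
w_5 = (2.08 − 1.17)/2 = 0.455 m; q_5 = 0.45 × 0.95 × 0.455 = 0.1945 m³/s
Stations 1, 6 contribute zero (depth or velocity is 0).
Q = Σ qᵢ = 2.078 m³/s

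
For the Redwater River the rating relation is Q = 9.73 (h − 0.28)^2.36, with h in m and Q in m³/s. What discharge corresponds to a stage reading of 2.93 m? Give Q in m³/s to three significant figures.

Q = 9.73 × (2.93 − 0.28)^2.36 = 9.73 × 2.65^2.36 = 97.04 m³/s

97.0 m³/s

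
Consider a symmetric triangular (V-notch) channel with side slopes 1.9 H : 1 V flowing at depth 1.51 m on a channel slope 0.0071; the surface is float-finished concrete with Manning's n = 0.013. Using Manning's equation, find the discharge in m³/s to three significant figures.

A = z·y² = 1.9×1.51² = 4.332 m²
P = 2y√(1+z²) = 2×1.51×√(1+1.9²) = 6.484 m
R = A/P = 4.332/6.484 = 0.6681 m
Q = (1/n)·A·R^(2/3)·S^(1/2) = (1/0.013) × 4.332 × 0.6681^(2/3) × 0.0071^(1/2) = 21.46 m³/s

21.5 m³/s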